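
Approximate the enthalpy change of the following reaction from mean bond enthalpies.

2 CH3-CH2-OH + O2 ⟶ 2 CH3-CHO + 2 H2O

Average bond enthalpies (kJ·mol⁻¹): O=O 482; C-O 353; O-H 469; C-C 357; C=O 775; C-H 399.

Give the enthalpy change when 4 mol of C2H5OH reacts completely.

ΔH = −1004 kJ

Bonds broken (reactants):
  C-C: 2 × 357 = 714
  C-H: 10 × 399 = 3990
  C-O: 2 × 353 = 706
  O-H: 2 × 469 = 938
  O=O: 1 × 482 = 482
  Σ(broken) = 6830 kJ
Bonds formed (products):
  C-C: 2 × 357 = 714
  C-H: 8 × 399 = 3192
  C=O: 2 × 775 = 1550
  O-H: 4 × 469 = 1876
  Σ(formed) = 7332 kJ
ΔH = Σ(broken) − Σ(formed) = 6830 − 7332 = −502 kJ
For 2× the reaction as written: 2 × (−502) = −1004 kJ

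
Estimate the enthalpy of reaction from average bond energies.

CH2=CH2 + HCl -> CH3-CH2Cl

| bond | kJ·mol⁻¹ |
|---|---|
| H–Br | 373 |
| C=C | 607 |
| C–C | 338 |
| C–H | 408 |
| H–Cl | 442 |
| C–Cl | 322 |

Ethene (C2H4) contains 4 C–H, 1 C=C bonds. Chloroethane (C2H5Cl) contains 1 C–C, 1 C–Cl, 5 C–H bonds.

ΔH ≈ −19 kJ

Bonds broken (reactants):
  C–H: 4 × 408 = 1632
  C=C: 1 × 607 = 607
  H–Cl: 1 × 442 = 442
  Σ(broken) = 2681 kJ
Bonds formed (products):
  C–C: 1 × 338 = 338
  C–Cl: 1 × 322 = 322
  C–H: 5 × 408 = 2040
  Σ(formed) = 2700 kJ
ΔH = Σ(broken) − Σ(formed) = 2681 − 2700 = −19 kJ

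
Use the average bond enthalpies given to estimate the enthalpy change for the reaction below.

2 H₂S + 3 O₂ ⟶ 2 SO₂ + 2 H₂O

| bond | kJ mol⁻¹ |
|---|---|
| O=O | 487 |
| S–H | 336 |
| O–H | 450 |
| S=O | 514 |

ΔH ≈ −1051 kJ

Bonds broken (reactants):
  O=O: 3 × 487 = 1461
  S–H: 4 × 336 = 1344
  Σ(broken) = 2805 kJ
Bonds formed (products):
  O–H: 4 × 450 = 1800
  S=O: 4 × 514 = 2056
  Σ(formed) = 3856 kJ
ΔH = Σ(broken) − Σ(formed) = 2805 − 3856 = −1051 kJ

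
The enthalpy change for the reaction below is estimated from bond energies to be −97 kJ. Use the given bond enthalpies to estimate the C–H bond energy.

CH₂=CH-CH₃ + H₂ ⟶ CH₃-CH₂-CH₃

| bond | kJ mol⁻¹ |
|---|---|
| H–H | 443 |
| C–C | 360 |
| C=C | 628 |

Let D be the C–H bond energy.
Σ(broken) = 1×360 + 6×D + 1×628 + 1×443 = 1431 + 6D
Σ(formed) = 2×360 + 8×D = 720 + 8D
ΔH = Σ(broken) − Σ(formed) = (1431 + 6D) − (720 + 8D) = +711 − 2D
Setting this equal to −97 kJ gives 2D = 808, so D = 404 kJ/mol.

D(C–H) ≈ 404 kJ/mol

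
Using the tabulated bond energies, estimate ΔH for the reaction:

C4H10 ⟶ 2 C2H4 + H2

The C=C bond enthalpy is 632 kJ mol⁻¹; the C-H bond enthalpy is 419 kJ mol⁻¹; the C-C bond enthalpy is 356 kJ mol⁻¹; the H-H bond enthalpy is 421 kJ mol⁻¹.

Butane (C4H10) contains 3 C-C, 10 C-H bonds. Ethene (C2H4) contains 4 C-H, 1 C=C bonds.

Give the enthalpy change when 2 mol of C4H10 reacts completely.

ΔH = +442 kJ

Bonds broken (reactants):
  C-C: 3 × 356 = 1068
  C-H: 10 × 419 = 4190
  Σ(broken) = 5258 kJ
Bonds formed (products):
  C-H: 8 × 419 = 3352
  C=C: 2 × 632 = 1264
  H-H: 1 × 421 = 421
  Σ(formed) = 5037 kJ
ΔH = Σ(broken) − Σ(formed) = 5258 − 5037 = +221 kJ
For 2× the reaction as written: 2 × (+221) = +442 kJ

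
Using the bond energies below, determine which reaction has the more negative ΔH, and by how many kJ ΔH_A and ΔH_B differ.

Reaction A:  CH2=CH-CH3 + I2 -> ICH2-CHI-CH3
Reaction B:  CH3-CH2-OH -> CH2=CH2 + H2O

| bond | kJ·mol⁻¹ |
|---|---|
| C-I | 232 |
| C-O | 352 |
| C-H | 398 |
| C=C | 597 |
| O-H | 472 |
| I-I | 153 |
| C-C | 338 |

Reaction A, by 71 kJ

Reaction A:
  Bonds broken (reactants):
    C-C: 1 × 338 = 338
    C-H: 6 × 398 = 2388
    C=C: 1 × 597 = 597
    I-I: 1 × 153 = 153
    Σ(broken) = 3476 kJ
  Bonds formed (products):
    C-C: 2 × 338 = 676
    C-H: 6 × 398 = 2388
    C-I: 2 × 232 = 464
    Σ(formed) = 3528 kJ
  ΔH_A = 3476 − 3528 = −52 kJ
Reaction B:
  Bonds broken (reactants):
    C-C: 1 × 338 = 338
    C-H: 5 × 398 = 1990
    C-O: 1 × 352 = 352
    O-H: 1 × 472 = 472
    Σ(broken) = 3152 kJ
  Bonds formed (products):
    C-H: 4 × 398 = 1592
    C=C: 1 × 597 = 597
    O-H: 2 × 472 = 944
    Σ(formed) = 3133 kJ
  ΔH_B = 3152 − 3133 = +19 kJ
ΔH_A − ΔH_B = −71 kJ, so reaction A has the more negative ΔH; |ΔH_A − ΔH_B| = 71 kJ.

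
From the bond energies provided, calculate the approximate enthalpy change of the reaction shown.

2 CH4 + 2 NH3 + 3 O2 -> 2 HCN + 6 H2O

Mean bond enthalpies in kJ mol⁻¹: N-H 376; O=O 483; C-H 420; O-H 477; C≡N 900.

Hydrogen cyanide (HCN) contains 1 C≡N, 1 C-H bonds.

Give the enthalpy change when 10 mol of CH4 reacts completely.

Bonds broken (reactants):
  C-H: 8 × 420 = 3360
  N-H: 6 × 376 = 2256
  O=O: 3 × 483 = 1449
  Σ(broken) = 7065 kJ
Bonds formed (products):
  C≡N: 2 × 900 = 1800
  C-H: 2 × 420 = 840
  O-H: 12 × 477 = 5724
  Σ(formed) = 8364 kJ
ΔH = Σ(broken) − Σ(formed) = 7065 − 8364 = −1299 kJ
For 5× the reaction as written: 5 × (−1299) = −6495 kJ

ΔH = −6495 kJ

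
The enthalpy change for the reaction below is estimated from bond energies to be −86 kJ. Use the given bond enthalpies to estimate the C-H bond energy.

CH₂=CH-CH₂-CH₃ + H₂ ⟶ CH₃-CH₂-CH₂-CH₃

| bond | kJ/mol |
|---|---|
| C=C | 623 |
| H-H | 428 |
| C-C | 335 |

D(C-H) ≈ 401 kJ/mol

Let D be the C-H bond energy.
Σ(broken) = 2×335 + 8×D + 1×623 + 1×428 = 1721 + 8D
Σ(formed) = 3×335 + 10×D = 1005 + 10D
ΔH = Σ(broken) − Σ(formed) = (1721 + 8D) − (1005 + 10D) = +716 − 2D
Setting this equal to −86 kJ gives 2D = 802, so D = 401 kJ/mol.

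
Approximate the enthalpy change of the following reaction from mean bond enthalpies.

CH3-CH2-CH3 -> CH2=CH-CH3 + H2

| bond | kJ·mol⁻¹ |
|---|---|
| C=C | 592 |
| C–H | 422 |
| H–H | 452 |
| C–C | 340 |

ΔH ≈ +140 kJ

Bonds broken (reactants):
  C–C: 2 × 340 = 680
  C–H: 8 × 422 = 3376
  Σ(broken) = 4056 kJ
Bonds formed (products):
  C–C: 1 × 340 = 340
  C–H: 6 × 422 = 2532
  C=C: 1 × 592 = 592
  H–H: 1 × 452 = 452
  Σ(formed) = 3916 kJ
ΔH = Σ(broken) − Σ(formed) = 4056 − 3916 = +140 kJ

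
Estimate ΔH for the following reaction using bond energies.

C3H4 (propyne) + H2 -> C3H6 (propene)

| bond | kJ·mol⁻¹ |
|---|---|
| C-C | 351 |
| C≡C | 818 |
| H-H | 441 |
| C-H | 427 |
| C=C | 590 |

ΔH ≈ −185 kJ

Bonds broken (reactants):
  C≡C: 1 × 818 = 818
  C-C: 1 × 351 = 351
  C-H: 4 × 427 = 1708
  H-H: 1 × 441 = 441
  Σ(broken) = 3318 kJ
Bonds formed (products):
  C-C: 1 × 351 = 351
  C-H: 6 × 427 = 2562
  C=C: 1 × 590 = 590
  Σ(formed) = 3503 kJ
ΔH = Σ(broken) − Σ(formed) = 3318 − 3503 = −185 kJ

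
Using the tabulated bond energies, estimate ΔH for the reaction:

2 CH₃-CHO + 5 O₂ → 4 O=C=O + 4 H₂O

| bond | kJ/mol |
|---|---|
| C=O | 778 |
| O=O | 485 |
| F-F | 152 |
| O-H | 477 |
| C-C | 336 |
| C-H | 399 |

Bonds broken (reactants):
  C-C: 2 × 336 = 672
  C-H: 8 × 399 = 3192
  C=O: 2 × 778 = 1556
  O=O: 5 × 485 = 2425
  Σ(broken) = 7845 kJ
Bonds formed (products):
  C=O: 8 × 778 = 6224
  O-H: 8 × 477 = 3816
  Σ(formed) = 10040 kJ
ΔH = Σ(broken) − Σ(formed) = 7845 − 10040 = −2195 kJ

ΔH ≈ −2195 kJ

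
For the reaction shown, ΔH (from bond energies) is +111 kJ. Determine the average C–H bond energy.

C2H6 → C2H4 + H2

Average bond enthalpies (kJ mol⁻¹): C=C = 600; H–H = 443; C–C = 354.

Let D be the C–H bond energy.
Σ(broken) = 1×354 + 6×D = 354 + 6D
Σ(formed) = 4×D + 1×600 + 1×443 = 1043 + 4D
ΔH = Σ(broken) − Σ(formed) = (354 + 6D) − (1043 + 4D) = −689 + 2D
Setting this equal to +111 kJ gives 2D = 800, so D = 400 kJ/mol.

D(C–H) ≈ 400 kJ/mol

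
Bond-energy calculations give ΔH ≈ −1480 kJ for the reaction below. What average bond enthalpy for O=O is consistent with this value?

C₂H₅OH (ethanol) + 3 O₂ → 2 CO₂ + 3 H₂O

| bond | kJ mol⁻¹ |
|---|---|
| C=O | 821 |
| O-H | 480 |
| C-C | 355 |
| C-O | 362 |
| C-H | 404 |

D(O=O) ≈ 489 kJ/mol

Let D be the O=O bond energy.
Σ(broken) = 1×355 + 5×404 + 1×362 + 1×480 + 3×D = 3217 + 3D
Σ(formed) = 4×821 + 6×480 = 6164
ΔH = Σ(broken) − Σ(formed) = (3217 + 3D) − (6164) = −2947 + 3D
Setting this equal to −1480 kJ gives 3D = 1467, so D = 489 kJ/mol.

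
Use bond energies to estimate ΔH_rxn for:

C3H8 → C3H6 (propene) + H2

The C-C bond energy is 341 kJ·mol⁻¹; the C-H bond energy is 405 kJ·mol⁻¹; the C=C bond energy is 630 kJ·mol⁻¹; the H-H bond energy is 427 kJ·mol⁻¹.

ΔH ≈ +94 kJ

Bonds broken (reactants):
  C-C: 2 × 341 = 682
  C-H: 8 × 405 = 3240
  Σ(broken) = 3922 kJ
Bonds formed (products):
  C-C: 1 × 341 = 341
  C-H: 6 × 405 = 2430
  C=C: 1 × 630 = 630
  H-H: 1 × 427 = 427
  Σ(formed) = 3828 kJ
ΔH = Σ(broken) − Σ(formed) = 3922 − 3828 = +94 kJ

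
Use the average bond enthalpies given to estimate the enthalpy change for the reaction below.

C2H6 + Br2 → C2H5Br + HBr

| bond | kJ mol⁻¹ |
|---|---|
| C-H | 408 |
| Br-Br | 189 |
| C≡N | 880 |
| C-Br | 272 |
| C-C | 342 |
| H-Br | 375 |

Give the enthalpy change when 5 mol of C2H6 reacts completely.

ΔH = −250 kJ

Bonds broken (reactants):
  Br-Br: 1 × 189 = 189
  C-C: 1 × 342 = 342
  C-H: 6 × 408 = 2448
  Σ(broken) = 2979 kJ
Bonds formed (products):
  C-Br: 1 × 272 = 272
  C-C: 1 × 342 = 342
  C-H: 5 × 408 = 2040
  H-Br: 1 × 375 = 375
  Σ(formed) = 3029 kJ
ΔH = Σ(broken) − Σ(formed) = 2979 − 3029 = −50 kJ
For 5× the reaction as written: 5 × (−50) = −250 kJ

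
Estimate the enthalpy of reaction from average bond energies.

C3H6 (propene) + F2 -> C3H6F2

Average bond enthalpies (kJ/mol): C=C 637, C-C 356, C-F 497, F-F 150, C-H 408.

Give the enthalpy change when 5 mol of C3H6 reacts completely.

ΔH = −2815 kJ

Bonds broken (reactants):
  C-C: 1 × 356 = 356
  C-H: 6 × 408 = 2448
  C=C: 1 × 637 = 637
  F-F: 1 × 150 = 150
  Σ(broken) = 3591 kJ
Bonds formed (products):
  C-C: 2 × 356 = 712
  C-F: 2 × 497 = 994
  C-H: 6 × 408 = 2448
  Σ(formed) = 4154 kJ
ΔH = Σ(broken) − Σ(formed) = 3591 − 4154 = −563 kJ
For 5× the reaction as written: 5 × (−563) = −2815 kJ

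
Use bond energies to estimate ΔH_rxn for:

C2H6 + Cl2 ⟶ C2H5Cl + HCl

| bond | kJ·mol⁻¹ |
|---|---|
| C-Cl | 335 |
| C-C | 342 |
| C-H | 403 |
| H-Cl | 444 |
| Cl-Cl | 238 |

Bonds broken (reactants):
  C-C: 1 × 342 = 342
  C-H: 6 × 403 = 2418
  Cl-Cl: 1 × 238 = 238
  Σ(broken) = 2998 kJ
Bonds formed (products):
  C-C: 1 × 342 = 342
  C-Cl: 1 × 335 = 335
  C-H: 5 × 403 = 2015
  H-Cl: 1 × 444 = 444
  Σ(formed) = 3136 kJ
ΔH = Σ(broken) − Σ(formed) = 2998 − 3136 = −138 kJ

ΔH ≈ −138 kJ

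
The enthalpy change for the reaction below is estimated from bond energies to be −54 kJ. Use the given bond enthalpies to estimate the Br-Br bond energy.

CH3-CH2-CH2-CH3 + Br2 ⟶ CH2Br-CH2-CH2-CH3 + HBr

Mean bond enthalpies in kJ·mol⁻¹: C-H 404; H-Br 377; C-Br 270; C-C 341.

Let D be the Br-Br bond energy.
Σ(broken) = 1×D + 3×341 + 10×404 = 5063 + D
Σ(formed) = 1×270 + 3×341 + 9×404 + 1×377 = 5306
ΔH = Σ(broken) − Σ(formed) = (5063 + D) − (5306) = −243 + D
Setting this equal to −54 kJ gives D = 189 kJ/mol.

D(Br-Br) ≈ 189 kJ/mol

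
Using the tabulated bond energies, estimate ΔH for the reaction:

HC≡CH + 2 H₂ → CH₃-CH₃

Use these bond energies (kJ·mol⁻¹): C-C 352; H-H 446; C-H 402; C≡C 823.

Bonds broken (reactants):
  C≡C: 1 × 823 = 823
  C-H: 2 × 402 = 804
  H-H: 2 × 446 = 892
  Σ(broken) = 2519 kJ
Bonds formed (products):
  C-C: 1 × 352 = 352
  C-H: 6 × 402 = 2412
  Σ(formed) = 2764 kJ
ΔH = Σ(broken) − Σ(formed) = 2519 − 2764 = −245 kJ

ΔH ≈ −245 kJ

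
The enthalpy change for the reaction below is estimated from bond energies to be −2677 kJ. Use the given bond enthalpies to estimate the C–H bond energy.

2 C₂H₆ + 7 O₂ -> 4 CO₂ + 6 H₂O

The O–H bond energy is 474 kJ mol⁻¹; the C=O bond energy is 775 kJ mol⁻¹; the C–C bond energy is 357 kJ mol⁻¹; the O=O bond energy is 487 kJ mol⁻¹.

Let D be the C–H bond energy.
Σ(broken) = 2×357 + 12×D + 7×487 = 4123 + 12D
Σ(formed) = 8×775 + 12×474 = 11888
ΔH = Σ(broken) − Σ(formed) = (4123 + 12D) − (11888) = −7765 + 12D
Setting this equal to −2677 kJ gives 12D = 5088, so D = 424 kJ/mol.

D(C–H) ≈ 424 kJ/mol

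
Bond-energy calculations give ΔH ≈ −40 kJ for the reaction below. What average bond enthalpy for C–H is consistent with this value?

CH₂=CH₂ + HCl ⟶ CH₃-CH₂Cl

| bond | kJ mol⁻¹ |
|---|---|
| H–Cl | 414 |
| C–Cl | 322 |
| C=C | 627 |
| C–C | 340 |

Let D be the C–H bond energy.
Σ(broken) = 4×D + 1×627 + 1×414 = 1041 + 4D
Σ(formed) = 1×340 + 1×322 + 5×D = 662 + 5D
ΔH = Σ(broken) − Σ(formed) = (1041 + 4D) − (662 + 5D) = +379 − D
Setting this equal to −40 kJ gives D = 419 kJ/mol.

D(C–H) ≈ 419 kJ/mol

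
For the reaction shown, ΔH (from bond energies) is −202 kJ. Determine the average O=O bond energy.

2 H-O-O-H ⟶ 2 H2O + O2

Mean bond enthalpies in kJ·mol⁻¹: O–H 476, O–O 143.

D(O=O) ≈ 488 kJ/mol

Let D be the O=O bond energy.
Σ(broken) = 4×476 + 2×143 = 2190
Σ(formed) = 4×476 + 1×D = 1904 + D
ΔH = Σ(broken) − Σ(formed) = (2190) − (1904 + D) = +286 − D
Setting this equal to −202 kJ gives D = 488 kJ/mol.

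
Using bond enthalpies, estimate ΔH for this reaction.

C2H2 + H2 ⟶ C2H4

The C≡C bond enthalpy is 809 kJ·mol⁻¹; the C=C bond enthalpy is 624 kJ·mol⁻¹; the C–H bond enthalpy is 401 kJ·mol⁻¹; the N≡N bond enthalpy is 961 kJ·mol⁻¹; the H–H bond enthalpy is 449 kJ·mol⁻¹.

ΔH ≈ −168 kJ

Bonds broken (reactants):
  C≡C: 1 × 809 = 809
  C–H: 2 × 401 = 802
  H–H: 1 × 449 = 449
  Σ(broken) = 2060 kJ
Bonds formed (products):
  C–H: 4 × 401 = 1604
  C=C: 1 × 624 = 624
  Σ(formed) = 2228 kJ
ΔH = Σ(broken) − Σ(formed) = 2060 − 2228 = −168 kJ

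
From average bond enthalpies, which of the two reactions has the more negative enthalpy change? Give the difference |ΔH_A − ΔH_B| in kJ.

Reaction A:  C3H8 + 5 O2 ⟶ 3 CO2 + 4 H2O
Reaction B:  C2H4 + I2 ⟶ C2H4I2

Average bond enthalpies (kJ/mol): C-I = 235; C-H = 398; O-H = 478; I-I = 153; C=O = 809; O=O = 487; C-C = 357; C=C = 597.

Reaction A, by 2268 kJ

Reaction A:
  Bonds broken (reactants):
    C-C: 2 × 357 = 714
    C-H: 8 × 398 = 3184
    O=O: 5 × 487 = 2435
    Σ(broken) = 6333 kJ
  Bonds formed (products):
    C=O: 6 × 809 = 4854
    O-H: 8 × 478 = 3824
    Σ(formed) = 8678 kJ
  ΔH_A = 6333 − 8678 = −2345 kJ
Reaction B:
  Bonds broken (reactants):
    C-H: 4 × 398 = 1592
    C=C: 1 × 597 = 597
    I-I: 1 × 153 = 153
    Σ(broken) = 2342 kJ
  Bonds formed (products):
    C-C: 1 × 357 = 357
    C-H: 4 × 398 = 1592
    C-I: 2 × 235 = 470
    Σ(formed) = 2419 kJ
  ΔH_B = 2342 − 2419 = −77 kJ
ΔH_A − ΔH_B = −2268 kJ, so reaction A has the more negative ΔH; |ΔH_A − ΔH_B| = 2268 kJ.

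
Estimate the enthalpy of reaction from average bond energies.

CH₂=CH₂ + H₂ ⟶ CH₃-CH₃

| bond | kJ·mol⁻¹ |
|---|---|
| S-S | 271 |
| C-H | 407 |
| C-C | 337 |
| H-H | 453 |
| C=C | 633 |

ΔH ≈ −65 kJ

Bonds broken (reactants):
  C-H: 4 × 407 = 1628
  C=C: 1 × 633 = 633
  H-H: 1 × 453 = 453
  Σ(broken) = 2714 kJ
Bonds formed (products):
  C-C: 1 × 337 = 337
  C-H: 6 × 407 = 2442
  Σ(formed) = 2779 kJ
ΔH = Σ(broken) − Σ(formed) = 2714 − 2779 = −65 kJ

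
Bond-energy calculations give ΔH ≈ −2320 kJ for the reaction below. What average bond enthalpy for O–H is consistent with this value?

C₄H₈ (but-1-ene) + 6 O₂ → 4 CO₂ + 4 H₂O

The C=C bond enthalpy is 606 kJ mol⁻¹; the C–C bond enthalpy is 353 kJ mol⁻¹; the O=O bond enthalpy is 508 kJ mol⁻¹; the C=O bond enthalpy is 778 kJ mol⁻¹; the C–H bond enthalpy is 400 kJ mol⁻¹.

Let D be the O–H bond energy.
Σ(broken) = 2×353 + 8×400 + 1×606 + 6×508 = 7560
Σ(formed) = 8×778 + 8×D = 6224 + 8D
ΔH = Σ(broken) − Σ(formed) = (7560) − (6224 + 8D) = +1336 − 8D
Setting this equal to −2320 kJ gives 8D = 3656, so D = 457 kJ/mol.

D(O–H) ≈ 457 kJ/mol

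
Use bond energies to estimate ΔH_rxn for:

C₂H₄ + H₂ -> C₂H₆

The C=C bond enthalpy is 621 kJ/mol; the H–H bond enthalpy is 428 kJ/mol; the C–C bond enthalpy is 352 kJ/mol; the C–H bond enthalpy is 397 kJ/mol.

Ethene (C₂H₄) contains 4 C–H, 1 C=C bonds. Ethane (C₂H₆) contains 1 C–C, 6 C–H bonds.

Bonds broken (reactants):
  C–H: 4 × 397 = 1588
  C=C: 1 × 621 = 621
  H–H: 1 × 428 = 428
  Σ(broken) = 2637 kJ
Bonds formed (products):
  C–C: 1 × 352 = 352
  C–H: 6 × 397 = 2382
  Σ(formed) = 2734 kJ
ΔH = Σ(broken) − Σ(formed) = 2637 − 2734 = −97 kJ

ΔH ≈ −97 kJ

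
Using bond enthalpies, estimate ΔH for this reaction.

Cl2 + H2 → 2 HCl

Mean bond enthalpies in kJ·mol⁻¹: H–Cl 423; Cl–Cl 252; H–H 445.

Bonds broken (reactants):
  Cl–Cl: 1 × 252 = 252
  H–H: 1 × 445 = 445
  Σ(broken) = 697 kJ
Bonds formed (products):
  H–Cl: 2 × 423 = 846
  Σ(formed) = 846 kJ
ΔH = Σ(broken) − Σ(formed) = 697 − 846 = −149 kJ

ΔH ≈ −149 kJ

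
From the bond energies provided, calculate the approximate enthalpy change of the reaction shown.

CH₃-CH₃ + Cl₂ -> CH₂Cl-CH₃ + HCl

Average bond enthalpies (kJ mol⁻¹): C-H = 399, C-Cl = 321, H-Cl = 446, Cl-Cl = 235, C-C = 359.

ΔH ≈ −133 kJ

Bonds broken (reactants):
  C-C: 1 × 359 = 359
  C-H: 6 × 399 = 2394
  Cl-Cl: 1 × 235 = 235
  Σ(broken) = 2988 kJ
Bonds formed (products):
  C-C: 1 × 359 = 359
  C-Cl: 1 × 321 = 321
  C-H: 5 × 399 = 1995
  H-Cl: 1 × 446 = 446
  Σ(formed) = 3121 kJ
ΔH = Σ(broken) − Σ(formed) = 2988 − 3121 = −133 kJ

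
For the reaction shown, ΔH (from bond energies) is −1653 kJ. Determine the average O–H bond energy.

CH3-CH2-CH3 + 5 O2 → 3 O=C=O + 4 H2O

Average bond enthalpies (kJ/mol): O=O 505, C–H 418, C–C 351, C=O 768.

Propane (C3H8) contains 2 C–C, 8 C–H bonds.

D(O–H) ≈ 452 kJ/mol

Let D be the O–H bond energy.
Σ(broken) = 2×351 + 8×418 + 5×505 = 6571
Σ(formed) = 6×768 + 8×D = 4608 + 8D
ΔH = Σ(broken) − Σ(formed) = (6571) − (4608 + 8D) = +1963 − 8D
Setting this equal to −1653 kJ gives 8D = 3616, so D = 452 kJ/mol.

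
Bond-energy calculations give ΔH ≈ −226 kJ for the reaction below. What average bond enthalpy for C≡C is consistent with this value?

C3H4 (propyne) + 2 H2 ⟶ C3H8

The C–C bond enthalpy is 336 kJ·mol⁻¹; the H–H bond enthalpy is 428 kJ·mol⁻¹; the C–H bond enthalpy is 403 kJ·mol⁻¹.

Let D be the C≡C bond energy.
Σ(broken) = 1×D + 1×336 + 4×403 + 2×428 = 2804 + D
Σ(formed) = 2×336 + 8×403 = 3896
ΔH = Σ(broken) − Σ(formed) = (2804 + D) − (3896) = −1092 + D
Setting this equal to −226 kJ gives D = 866 kJ/mol.

D(C≡C) ≈ 866 kJ/mol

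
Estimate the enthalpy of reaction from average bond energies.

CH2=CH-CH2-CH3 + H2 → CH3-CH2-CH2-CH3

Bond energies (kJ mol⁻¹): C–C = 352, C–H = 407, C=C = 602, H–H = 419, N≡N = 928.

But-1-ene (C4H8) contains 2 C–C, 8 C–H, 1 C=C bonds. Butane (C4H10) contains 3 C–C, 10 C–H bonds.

Bonds broken (reactants):
  C–C: 2 × 352 = 704
  C–H: 8 × 407 = 3256
  C=C: 1 × 602 = 602
  H–H: 1 × 419 = 419
  Σ(broken) = 4981 kJ
Bonds formed (products):
  C–C: 3 × 352 = 1056
  C–H: 10 × 407 = 4070
  Σ(formed) = 5126 kJ
ΔH = Σ(broken) − Σ(formed) = 4981 − 5126 = −145 kJ

ΔH ≈ −145 kJ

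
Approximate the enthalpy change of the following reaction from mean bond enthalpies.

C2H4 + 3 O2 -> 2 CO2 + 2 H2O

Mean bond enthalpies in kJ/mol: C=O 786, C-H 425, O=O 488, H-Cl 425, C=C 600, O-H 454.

Bonds broken (reactants):
  C-H: 4 × 425 = 1700
  C=C: 1 × 600 = 600
  O=O: 3 × 488 = 1464
  Σ(broken) = 3764 kJ
Bonds formed (products):
  C=O: 4 × 786 = 3144
  O-H: 4 × 454 = 1816
  Σ(formed) = 4960 kJ
ΔH = Σ(broken) − Σ(formed) = 3764 − 4960 = −1196 kJ

ΔH ≈ −1196 kJ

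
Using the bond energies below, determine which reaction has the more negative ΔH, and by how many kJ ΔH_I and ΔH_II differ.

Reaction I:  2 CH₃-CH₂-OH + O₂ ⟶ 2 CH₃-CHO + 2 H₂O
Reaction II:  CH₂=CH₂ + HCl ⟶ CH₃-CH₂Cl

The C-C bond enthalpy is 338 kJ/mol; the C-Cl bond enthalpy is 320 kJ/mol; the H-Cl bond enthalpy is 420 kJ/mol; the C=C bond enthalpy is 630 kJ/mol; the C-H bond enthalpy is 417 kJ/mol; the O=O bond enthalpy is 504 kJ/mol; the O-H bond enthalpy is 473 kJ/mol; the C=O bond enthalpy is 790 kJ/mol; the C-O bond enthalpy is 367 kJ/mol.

Reaction I:
  Bonds broken (reactants):
    C-C: 2 × 338 = 676
    C-H: 10 × 417 = 4170
    C-O: 2 × 367 = 734
    O-H: 2 × 473 = 946
    O=O: 1 × 504 = 504
    Σ(broken) = 7030 kJ
  Bonds formed (products):
    C-C: 2 × 338 = 676
    C-H: 8 × 417 = 3336
    C=O: 2 × 790 = 1580
    O-H: 4 × 473 = 1892
    Σ(formed) = 7484 kJ
  ΔH_I = 7030 − 7484 = −454 kJ
Reaction II:
  Bonds broken (reactants):
    C-H: 4 × 417 = 1668
    C=C: 1 × 630 = 630
    H-Cl: 1 × 420 = 420
    Σ(broken) = 2718 kJ
  Bonds formed (products):
    C-C: 1 × 338 = 338
    C-Cl: 1 × 320 = 320
    C-H: 5 × 417 = 2085
    Σ(formed) = 2743 kJ
  ΔH_II = 2718 − 2743 = −25 kJ
ΔH_I − ΔH_II = −429 kJ, so reaction I has the more negative ΔH; |ΔH_I − ΔH_II| = 429 kJ.

Reaction I, by 429 kJ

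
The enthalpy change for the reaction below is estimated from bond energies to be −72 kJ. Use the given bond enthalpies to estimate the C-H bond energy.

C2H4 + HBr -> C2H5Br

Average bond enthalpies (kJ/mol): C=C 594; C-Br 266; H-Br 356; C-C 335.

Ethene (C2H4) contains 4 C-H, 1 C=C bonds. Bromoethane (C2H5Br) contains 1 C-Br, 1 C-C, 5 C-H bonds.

D(C-H) ≈ 421 kJ/mol

Let D be the C-H bond energy.
Σ(broken) = 4×D + 1×594 + 1×356 = 950 + 4D
Σ(formed) = 1×266 + 1×335 + 5×D = 601 + 5D
ΔH = Σ(broken) − Σ(formed) = (950 + 4D) − (601 + 5D) = +349 − D
Setting this equal to −72 kJ gives D = 421 kJ/mol.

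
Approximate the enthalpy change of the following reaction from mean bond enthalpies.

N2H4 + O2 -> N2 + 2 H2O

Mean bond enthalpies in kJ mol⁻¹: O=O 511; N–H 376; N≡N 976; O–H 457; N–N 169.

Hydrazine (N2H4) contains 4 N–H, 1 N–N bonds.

ΔH ≈ −620 kJ

Bonds broken (reactants):
  N–H: 4 × 376 = 1504
  N–N: 1 × 169 = 169
  O=O: 1 × 511 = 511
  Σ(broken) = 2184 kJ
Bonds formed (products):
  N≡N: 1 × 976 = 976
  O–H: 4 × 457 = 1828
  Σ(formed) = 2804 kJ
ΔH = Σ(broken) − Σ(formed) = 2184 − 2804 = −620 kJ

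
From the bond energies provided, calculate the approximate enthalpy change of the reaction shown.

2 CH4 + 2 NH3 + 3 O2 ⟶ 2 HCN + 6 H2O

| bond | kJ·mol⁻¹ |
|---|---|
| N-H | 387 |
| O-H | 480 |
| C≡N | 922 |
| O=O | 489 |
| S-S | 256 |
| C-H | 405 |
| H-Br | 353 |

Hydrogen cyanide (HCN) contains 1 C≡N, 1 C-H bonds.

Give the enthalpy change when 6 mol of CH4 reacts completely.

ΔH = −4155 kJ

Bonds broken (reactants):
  C-H: 8 × 405 = 3240
  N-H: 6 × 387 = 2322
  O=O: 3 × 489 = 1467
  Σ(broken) = 7029 kJ
Bonds formed (products):
  C≡N: 2 × 922 = 1844
  C-H: 2 × 405 = 810
  O-H: 12 × 480 = 5760
  Σ(formed) = 8414 kJ
ΔH = Σ(broken) − Σ(formed) = 7029 − 8414 = −1385 kJ
For 3× the reaction as written: 3 × (−1385) = −4155 kJ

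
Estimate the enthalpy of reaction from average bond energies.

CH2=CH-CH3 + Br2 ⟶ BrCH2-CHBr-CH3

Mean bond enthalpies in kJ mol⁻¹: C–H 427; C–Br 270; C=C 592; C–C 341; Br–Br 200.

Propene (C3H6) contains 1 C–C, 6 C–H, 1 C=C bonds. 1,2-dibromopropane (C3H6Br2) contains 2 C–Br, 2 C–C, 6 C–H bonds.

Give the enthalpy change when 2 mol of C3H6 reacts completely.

Bonds broken (reactants):
  Br–Br: 1 × 200 = 200
  C–C: 1 × 341 = 341
  C–H: 6 × 427 = 2562
  C=C: 1 × 592 = 592
  Σ(broken) = 3695 kJ
Bonds formed (products):
  C–Br: 2 × 270 = 540
  C–C: 2 × 341 = 682
  C–H: 6 × 427 = 2562
  Σ(formed) = 3784 kJ
ΔH = Σ(broken) − Σ(formed) = 3695 − 3784 = −89 kJ
For 2× the reaction as written: 2 × (−89) = −178 kJ

ΔH = −178 kJ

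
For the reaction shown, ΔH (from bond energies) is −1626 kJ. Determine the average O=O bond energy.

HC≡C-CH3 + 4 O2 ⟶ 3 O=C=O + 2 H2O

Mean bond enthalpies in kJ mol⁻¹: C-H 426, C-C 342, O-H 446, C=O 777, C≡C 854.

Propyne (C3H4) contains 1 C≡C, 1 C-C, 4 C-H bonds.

Let D be the O=O bond energy.
Σ(broken) = 1×854 + 1×342 + 4×426 + 4×D = 2900 + 4D
Σ(formed) = 6×777 + 4×446 = 6446
ΔH = Σ(broken) − Σ(formed) = (2900 + 4D) − (6446) = −3546 + 4D
Setting this equal to −1626 kJ gives 4D = 1920, so D = 480 kJ/mol.

D(O=O) ≈ 480 kJ/mol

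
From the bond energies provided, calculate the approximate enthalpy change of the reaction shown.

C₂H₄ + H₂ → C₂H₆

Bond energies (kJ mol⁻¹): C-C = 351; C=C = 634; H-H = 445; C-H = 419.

Bonds broken (reactants):
  C-H: 4 × 419 = 1676
  C=C: 1 × 634 = 634
  H-H: 1 × 445 = 445
  Σ(broken) = 2755 kJ
Bonds formed (products):
  C-C: 1 × 351 = 351
  C-H: 6 × 419 = 2514
  Σ(formed) = 2865 kJ
ΔH = Σ(broken) − Σ(formed) = 2755 − 2865 = −110 kJ

ΔH ≈ −110 kJ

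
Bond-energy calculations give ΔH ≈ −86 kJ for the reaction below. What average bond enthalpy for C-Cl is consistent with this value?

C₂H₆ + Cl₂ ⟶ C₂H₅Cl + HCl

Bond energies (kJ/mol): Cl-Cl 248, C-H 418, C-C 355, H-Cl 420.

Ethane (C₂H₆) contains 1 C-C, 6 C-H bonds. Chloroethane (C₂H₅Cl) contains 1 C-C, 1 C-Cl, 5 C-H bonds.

Let D be the C-Cl bond energy.
Σ(broken) = 1×355 + 6×418 + 1×248 = 3111
Σ(formed) = 1×355 + 1×D + 5×418 + 1×420 = 2865 + D
ΔH = Σ(broken) − Σ(formed) = (3111) − (2865 + D) = +246 − D
Setting this equal to −86 kJ gives D = 332 kJ/mol.

D(C-Cl) ≈ 332 kJ/mol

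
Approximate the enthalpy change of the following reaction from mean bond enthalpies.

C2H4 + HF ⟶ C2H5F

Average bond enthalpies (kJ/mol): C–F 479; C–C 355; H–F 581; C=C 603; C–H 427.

ΔH ≈ −77 kJ

Bonds broken (reactants):
  C–H: 4 × 427 = 1708
  C=C: 1 × 603 = 603
  H–F: 1 × 581 = 581
  Σ(broken) = 2892 kJ
Bonds formed (products):
  C–C: 1 × 355 = 355
  C–F: 1 × 479 = 479
  C–H: 5 × 427 = 2135
  Σ(formed) = 2969 kJ
ΔH = Σ(broken) − Σ(formed) = 2892 − 2969 = −77 kJ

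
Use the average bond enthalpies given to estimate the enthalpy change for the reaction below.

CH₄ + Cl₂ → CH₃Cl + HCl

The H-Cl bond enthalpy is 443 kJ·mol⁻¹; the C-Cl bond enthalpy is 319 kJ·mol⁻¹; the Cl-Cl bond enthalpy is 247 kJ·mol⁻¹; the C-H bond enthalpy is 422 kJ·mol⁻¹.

ΔH ≈ −93 kJ

Bonds broken (reactants):
  C-H: 4 × 422 = 1688
  Cl-Cl: 1 × 247 = 247
  Σ(broken) = 1935 kJ
Bonds formed (products):
  C-Cl: 1 × 319 = 319
  C-H: 3 × 422 = 1266
  H-Cl: 1 × 443 = 443
  Σ(formed) = 2028 kJ
ΔH = Σ(broken) − Σ(formed) = 1935 − 2028 = −93 kJ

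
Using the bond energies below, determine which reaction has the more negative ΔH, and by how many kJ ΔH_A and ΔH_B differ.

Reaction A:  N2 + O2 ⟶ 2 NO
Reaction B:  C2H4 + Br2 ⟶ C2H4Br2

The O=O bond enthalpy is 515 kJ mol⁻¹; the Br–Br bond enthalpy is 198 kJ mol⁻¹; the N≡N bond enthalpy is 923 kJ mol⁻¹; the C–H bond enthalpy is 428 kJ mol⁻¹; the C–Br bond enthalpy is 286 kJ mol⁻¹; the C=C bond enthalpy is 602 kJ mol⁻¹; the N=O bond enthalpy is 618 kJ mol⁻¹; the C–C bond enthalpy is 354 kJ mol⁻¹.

Reaction B, by 328 kJ

Reaction A:
  Bonds broken (reactants):
    N≡N: 1 × 923 = 923
    O=O: 1 × 515 = 515
    Σ(broken) = 1438 kJ
  Bonds formed (products):
    N=O: 2 × 618 = 1236
    Σ(formed) = 1236 kJ
  ΔH_A = 1438 − 1236 = +202 kJ
Reaction B:
  Bonds broken (reactants):
    Br–Br: 1 × 198 = 198
    C–H: 4 × 428 = 1712
    C=C: 1 × 602 = 602
    Σ(broken) = 2512 kJ
  Bonds formed (products):
    C–Br: 2 × 286 = 572
    C–C: 1 × 354 = 354
    C–H: 4 × 428 = 1712
    Σ(formed) = 2638 kJ
  ΔH_B = 2512 − 2638 = −126 kJ
ΔH_A − ΔH_B = +328 kJ, so reaction B has the more negative ΔH; |ΔH_A − ΔH_B| = 328 kJ.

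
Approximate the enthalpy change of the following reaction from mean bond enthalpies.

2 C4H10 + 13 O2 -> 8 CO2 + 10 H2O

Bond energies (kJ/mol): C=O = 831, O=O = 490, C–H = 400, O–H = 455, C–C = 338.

ΔH ≈ −5998 kJ

Bonds broken (reactants):
  C–C: 6 × 338 = 2028
  C–H: 20 × 400 = 8000
  O=O: 13 × 490 = 6370
  Σ(broken) = 16398 kJ
Bonds formed (products):
  C=O: 16 × 831 = 13296
  O–H: 20 × 455 = 9100
  Σ(formed) = 22396 kJ
ΔH = Σ(broken) − Σ(formed) = 16398 − 22396 = −5998 kJ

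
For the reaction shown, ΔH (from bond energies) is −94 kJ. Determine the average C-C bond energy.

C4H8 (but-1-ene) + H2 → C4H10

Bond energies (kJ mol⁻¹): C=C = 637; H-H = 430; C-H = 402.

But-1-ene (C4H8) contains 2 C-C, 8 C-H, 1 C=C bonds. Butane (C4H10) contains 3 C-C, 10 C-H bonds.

Let D be the C-C bond energy.
Σ(broken) = 2×D + 8×402 + 1×637 + 1×430 = 4283 + 2D
Σ(formed) = 3×D + 10×402 = 4020 + 3D
ΔH = Σ(broken) − Σ(formed) = (4283 + 2D) − (4020 + 3D) = +263 − D
Setting this equal to −94 kJ gives D = 357 kJ/mol.

D(C-C) ≈ 357 kJ/mol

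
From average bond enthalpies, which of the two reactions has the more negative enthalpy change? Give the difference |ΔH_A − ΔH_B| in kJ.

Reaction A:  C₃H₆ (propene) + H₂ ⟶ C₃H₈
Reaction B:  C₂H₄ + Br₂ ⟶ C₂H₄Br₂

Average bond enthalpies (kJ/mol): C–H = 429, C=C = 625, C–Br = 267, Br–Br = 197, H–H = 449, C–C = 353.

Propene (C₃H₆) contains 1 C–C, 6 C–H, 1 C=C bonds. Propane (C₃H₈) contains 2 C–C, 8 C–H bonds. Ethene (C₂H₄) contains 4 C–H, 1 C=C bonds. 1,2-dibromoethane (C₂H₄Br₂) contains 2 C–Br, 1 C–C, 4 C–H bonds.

Reaction A, by 72 kJ

Reaction A:
  Bonds broken (reactants):
    C–C: 1 × 353 = 353
    C–H: 6 × 429 = 2574
    C=C: 1 × 625 = 625
    H–H: 1 × 449 = 449
    Σ(broken) = 4001 kJ
  Bonds formed (products):
    C–C: 2 × 353 = 706
    C–H: 8 × 429 = 3432
    Σ(formed) = 4138 kJ
  ΔH_A = 4001 − 4138 = −137 kJ
Reaction B:
  Bonds broken (reactants):
    Br–Br: 1 × 197 = 197
    C–H: 4 × 429 = 1716
    C=C: 1 × 625 = 625
    Σ(broken) = 2538 kJ
  Bonds formed (products):
    C–Br: 2 × 267 = 534
    C–C: 1 × 353 = 353
    C–H: 4 × 429 = 1716
    Σ(formed) = 2603 kJ
  ΔH_B = 2538 − 2603 = −65 kJ
ΔH_A − ΔH_B = −72 kJ, so reaction A has the more negative ΔH; |ΔH_A − ΔH_B| = 72 kJ.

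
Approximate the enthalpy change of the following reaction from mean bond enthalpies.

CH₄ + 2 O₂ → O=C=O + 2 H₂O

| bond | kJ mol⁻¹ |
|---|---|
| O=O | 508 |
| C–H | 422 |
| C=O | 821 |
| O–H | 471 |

ΔH ≈ −822 kJ

Bonds broken (reactants):
  C–H: 4 × 422 = 1688
  O=O: 2 × 508 = 1016
  Σ(broken) = 2704 kJ
Bonds formed (products):
  C=O: 2 × 821 = 1642
  O–H: 4 × 471 = 1884
  Σ(formed) = 3526 kJ
ΔH = Σ(broken) − Σ(formed) = 2704 − 3526 = −822 kJ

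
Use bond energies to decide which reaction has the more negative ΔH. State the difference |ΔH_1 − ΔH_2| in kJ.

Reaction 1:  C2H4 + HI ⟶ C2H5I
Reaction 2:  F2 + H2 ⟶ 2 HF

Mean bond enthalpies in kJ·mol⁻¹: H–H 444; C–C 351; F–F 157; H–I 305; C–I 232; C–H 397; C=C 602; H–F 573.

Reaction 1:
  Bonds broken (reactants):
    C–H: 4 × 397 = 1588
    C=C: 1 × 602 = 602
    H–I: 1 × 305 = 305
    Σ(broken) = 2495 kJ
  Bonds formed (products):
    C–C: 1 × 351 = 351
    C–H: 5 × 397 = 1985
    C–I: 1 × 232 = 232
    Σ(formed) = 2568 kJ
  ΔH_1 = 2495 − 2568 = −73 kJ
Reaction 2:
  Bonds broken (reactants):
    F–F: 1 × 157 = 157
    H–H: 1 × 444 = 444
    Σ(broken) = 601 kJ
  Bonds formed (products):
    H–F: 2 × 573 = 1146
    Σ(formed) = 1146 kJ
  ΔH_2 = 601 − 1146 = −545 kJ
ΔH_1 − ΔH_2 = +472 kJ, so reaction 2 has the more negative ΔH; |ΔH_1 − ΔH_2| = 472 kJ.

Reaction 2, by 472 kJ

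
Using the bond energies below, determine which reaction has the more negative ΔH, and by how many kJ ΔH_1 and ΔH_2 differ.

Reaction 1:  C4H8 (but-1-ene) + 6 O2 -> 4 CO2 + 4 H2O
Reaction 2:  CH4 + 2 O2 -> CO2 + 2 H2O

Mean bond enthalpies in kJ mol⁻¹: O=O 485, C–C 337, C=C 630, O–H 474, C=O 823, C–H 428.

Reaction 1, by 1878 kJ

Reaction 1:
  Bonds broken (reactants):
    C–C: 2 × 337 = 674
    C–H: 8 × 428 = 3424
    C=C: 1 × 630 = 630
    O=O: 6 × 485 = 2910
    Σ(broken) = 7638 kJ
  Bonds formed (products):
    C=O: 8 × 823 = 6584
    O–H: 8 × 474 = 3792
    Σ(formed) = 10376 kJ
  ΔH_1 = 7638 − 10376 = −2738 kJ
Reaction 2:
  Bonds broken (reactants):
    C–H: 4 × 428 = 1712
    O=O: 2 × 485 = 970
    Σ(broken) = 2682 kJ
  Bonds formed (products):
    C=O: 2 × 823 = 1646
    O–H: 4 × 474 = 1896
    Σ(formed) = 3542 kJ
  ΔH_2 = 2682 − 3542 = −860 kJ
ΔH_1 − ΔH_2 = −1878 kJ, so reaction 1 has the more negative ΔH; |ΔH_1 − ΔH_2| = 1878 kJ.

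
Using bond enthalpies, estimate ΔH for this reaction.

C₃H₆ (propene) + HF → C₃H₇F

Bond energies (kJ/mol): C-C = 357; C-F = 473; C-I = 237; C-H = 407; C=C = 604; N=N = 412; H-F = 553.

Bonds broken (reactants):
  C-C: 1 × 357 = 357
  C-H: 6 × 407 = 2442
  C=C: 1 × 604 = 604
  H-F: 1 × 553 = 553
  Σ(broken) = 3956 kJ
Bonds formed (products):
  C-C: 2 × 357 = 714
  C-F: 1 × 473 = 473
  C-H: 7 × 407 = 2849
  Σ(formed) = 4036 kJ
ΔH = Σ(broken) − Σ(formed) = 3956 − 4036 = −80 kJ

ΔH ≈ −80 kJ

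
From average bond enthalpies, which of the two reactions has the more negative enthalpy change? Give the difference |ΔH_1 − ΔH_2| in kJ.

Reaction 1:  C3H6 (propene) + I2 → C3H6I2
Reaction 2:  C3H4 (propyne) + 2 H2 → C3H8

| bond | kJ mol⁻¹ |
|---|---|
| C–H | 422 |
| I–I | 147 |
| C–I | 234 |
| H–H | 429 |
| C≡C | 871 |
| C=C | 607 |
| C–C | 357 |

Reaction 2, by 245 kJ

Reaction 1:
  Bonds broken (reactants):
    C–C: 1 × 357 = 357
    C–H: 6 × 422 = 2532
    C=C: 1 × 607 = 607
    I–I: 1 × 147 = 147
    Σ(broken) = 3643 kJ
  Bonds formed (products):
    C–C: 2 × 357 = 714
    C–H: 6 × 422 = 2532
    C–I: 2 × 234 = 468
    Σ(formed) = 3714 kJ
  ΔH_1 = 3643 − 3714 = −71 kJ
Reaction 2:
  Bonds broken (reactants):
    C≡C: 1 × 871 = 871
    C–C: 1 × 357 = 357
    C–H: 4 × 422 = 1688
    H–H: 2 × 429 = 858
    Σ(broken) = 3774 kJ
  Bonds formed (products):
    C–C: 2 × 357 = 714
    C–H: 8 × 422 = 3376
    Σ(formed) = 4090 kJ
  ΔH_2 = 3774 − 4090 = −316 kJ
ΔH_1 − ΔH_2 = +245 kJ, so reaction 2 has the more negative ΔH; |ΔH_1 − ΔH_2| = 245 kJ.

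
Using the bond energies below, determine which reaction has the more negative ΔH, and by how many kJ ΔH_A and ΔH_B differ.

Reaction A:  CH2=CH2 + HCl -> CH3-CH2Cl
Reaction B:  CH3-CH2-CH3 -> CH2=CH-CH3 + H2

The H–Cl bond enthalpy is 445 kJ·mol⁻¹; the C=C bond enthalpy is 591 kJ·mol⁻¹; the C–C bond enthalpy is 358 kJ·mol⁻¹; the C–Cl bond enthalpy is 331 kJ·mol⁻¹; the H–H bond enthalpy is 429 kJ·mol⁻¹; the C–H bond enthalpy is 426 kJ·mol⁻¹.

Reaction A:
  Bonds broken (reactants):
    C–H: 4 × 426 = 1704
    C=C: 1 × 591 = 591
    H–Cl: 1 × 445 = 445
    Σ(broken) = 2740 kJ
  Bonds formed (products):
    C–C: 1 × 358 = 358
    C–Cl: 1 × 331 = 331
    C–H: 5 × 426 = 2130
    Σ(formed) = 2819 kJ
  ΔH_A = 2740 − 2819 = −79 kJ
Reaction B:
  Bonds broken (reactants):
    C–C: 2 × 358 = 716
    C–H: 8 × 426 = 3408
    Σ(broken) = 4124 kJ
  Bonds formed (products):
    C–C: 1 × 358 = 358
    C–H: 6 × 426 = 2556
    C=C: 1 × 591 = 591
    H–H: 1 × 429 = 429
    Σ(formed) = 3934 kJ
  ΔH_B = 4124 − 3934 = +190 kJ
ΔH_A − ΔH_B = −269 kJ, so reaction A has the more negative ΔH; |ΔH_A − ΔH_B| = 269 kJ.

Reaction A, by 269 kJ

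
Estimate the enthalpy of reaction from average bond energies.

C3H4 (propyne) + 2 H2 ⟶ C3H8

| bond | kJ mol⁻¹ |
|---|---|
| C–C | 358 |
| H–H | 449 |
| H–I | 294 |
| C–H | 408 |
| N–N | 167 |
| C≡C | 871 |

Bonds broken (reactants):
  C≡C: 1 × 871 = 871
  C–C: 1 × 358 = 358
  C–H: 4 × 408 = 1632
  H–H: 2 × 449 = 898
  Σ(broken) = 3759 kJ
Bonds formed (products):
  C–C: 2 × 358 = 716
  C–H: 8 × 408 = 3264
  Σ(formed) = 3980 kJ
ΔH = Σ(broken) − Σ(formed) = 3759 − 3980 = −221 kJ

ΔH ≈ −221 kJ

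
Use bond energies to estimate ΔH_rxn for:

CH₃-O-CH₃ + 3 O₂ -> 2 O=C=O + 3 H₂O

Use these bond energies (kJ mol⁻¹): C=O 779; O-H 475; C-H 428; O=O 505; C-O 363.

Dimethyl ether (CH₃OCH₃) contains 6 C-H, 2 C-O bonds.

ΔH ≈ −1157 kJ

Bonds broken (reactants):
  C-H: 6 × 428 = 2568
  C-O: 2 × 363 = 726
  O=O: 3 × 505 = 1515
  Σ(broken) = 4809 kJ
Bonds formed (products):
  C=O: 4 × 779 = 3116
  O-H: 6 × 475 = 2850
  Σ(formed) = 5966 kJ
ΔH = Σ(broken) − Σ(formed) = 4809 − 5966 = −1157 kJ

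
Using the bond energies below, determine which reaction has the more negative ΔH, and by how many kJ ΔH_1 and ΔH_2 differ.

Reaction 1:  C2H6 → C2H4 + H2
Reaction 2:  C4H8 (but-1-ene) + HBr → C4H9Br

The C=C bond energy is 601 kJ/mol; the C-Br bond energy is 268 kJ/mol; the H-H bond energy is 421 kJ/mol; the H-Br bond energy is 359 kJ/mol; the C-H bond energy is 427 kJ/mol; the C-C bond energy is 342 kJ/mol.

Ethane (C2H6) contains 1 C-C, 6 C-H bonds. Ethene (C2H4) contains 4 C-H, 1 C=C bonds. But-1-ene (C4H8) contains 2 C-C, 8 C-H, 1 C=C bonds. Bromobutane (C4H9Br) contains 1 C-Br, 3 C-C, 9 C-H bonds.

Reaction 2, by 251 kJ

Reaction 1:
  Bonds broken (reactants):
    C-C: 1 × 342 = 342
    C-H: 6 × 427 = 2562
    Σ(broken) = 2904 kJ
  Bonds formed (products):
    C-H: 4 × 427 = 1708
    C=C: 1 × 601 = 601
    H-H: 1 × 421 = 421
    Σ(formed) = 2730 kJ
  ΔH_1 = 2904 − 2730 = +174 kJ
Reaction 2:
  Bonds broken (reactants):
    C-C: 2 × 342 = 684
    C-H: 8 × 427 = 3416
    C=C: 1 × 601 = 601
    H-Br: 1 × 359 = 359
    Σ(broken) = 5060 kJ
  Bonds formed (products):
    C-Br: 1 × 268 = 268
    C-C: 3 × 342 = 1026
    C-H: 9 × 427 = 3843
    Σ(formed) = 5137 kJ
  ΔH_2 = 5060 − 5137 = −77 kJ
ΔH_1 − ΔH_2 = +251 kJ, so reaction 2 has the more negative ΔH; |ΔH_1 − ΔH_2| = 251 kJ.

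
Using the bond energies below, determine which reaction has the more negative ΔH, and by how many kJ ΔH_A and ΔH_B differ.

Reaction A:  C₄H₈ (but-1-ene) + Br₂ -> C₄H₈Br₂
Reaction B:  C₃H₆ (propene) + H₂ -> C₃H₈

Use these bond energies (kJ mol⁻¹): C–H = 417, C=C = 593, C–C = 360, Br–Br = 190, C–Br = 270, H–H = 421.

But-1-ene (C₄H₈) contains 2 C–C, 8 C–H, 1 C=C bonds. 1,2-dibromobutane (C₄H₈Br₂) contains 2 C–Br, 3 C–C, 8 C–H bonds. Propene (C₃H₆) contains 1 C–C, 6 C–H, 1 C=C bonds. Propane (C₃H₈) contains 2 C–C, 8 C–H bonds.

Reaction A:
  Bonds broken (reactants):
    Br–Br: 1 × 190 = 190
    C–C: 2 × 360 = 720
    C–H: 8 × 417 = 3336
    C=C: 1 × 593 = 593
    Σ(broken) = 4839 kJ
  Bonds formed (products):
    C–Br: 2 × 270 = 540
    C–C: 3 × 360 = 1080
    C–H: 8 × 417 = 3336
    Σ(formed) = 4956 kJ
  ΔH_A = 4839 − 4956 = −117 kJ
Reaction B:
  Bonds broken (reactants):
    C–C: 1 × 360 = 360
    C–H: 6 × 417 = 2502
    C=C: 1 × 593 = 593
    H–H: 1 × 421 = 421
    Σ(broken) = 3876 kJ
  Bonds formed (products):
    C–C: 2 × 360 = 720
    C–H: 8 × 417 = 3336
    Σ(formed) = 4056 kJ
  ΔH_B = 3876 − 4056 = −180 kJ
ΔH_A − ΔH_B = +63 kJ, so reaction B has the more negative ΔH; |ΔH_A − ΔH_B| = 63 kJ.

Reaction B, by 63 kJ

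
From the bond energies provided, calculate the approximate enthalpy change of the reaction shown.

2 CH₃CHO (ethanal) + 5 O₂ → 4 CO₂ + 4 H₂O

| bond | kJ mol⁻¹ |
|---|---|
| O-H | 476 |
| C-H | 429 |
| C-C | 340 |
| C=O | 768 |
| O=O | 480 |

Bonds broken (reactants):
  C-C: 2 × 340 = 680
  C-H: 8 × 429 = 3432
  C=O: 2 × 768 = 1536
  O=O: 5 × 480 = 2400
  Σ(broken) = 8048 kJ
Bonds formed (products):
  C=O: 8 × 768 = 6144
  O-H: 8 × 476 = 3808
  Σ(formed) = 9952 kJ
ΔH = Σ(broken) − Σ(formed) = 8048 − 9952 = −1904 kJ

ΔH ≈ −1904 kJ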